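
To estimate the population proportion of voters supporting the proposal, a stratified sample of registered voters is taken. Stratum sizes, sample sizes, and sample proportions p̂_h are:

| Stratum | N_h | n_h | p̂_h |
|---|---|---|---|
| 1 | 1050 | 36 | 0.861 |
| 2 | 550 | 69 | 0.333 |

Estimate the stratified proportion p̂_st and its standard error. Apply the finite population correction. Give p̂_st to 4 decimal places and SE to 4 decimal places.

p̂_st ≈ 0.6795, SE ≈ 0.0419

N = 1600; stratum weights W_h = N_h/N.
p̂_st = Σ W_h p̂_h = (1050·0.861 + 550·0.333)/1600 = 0.67950
V̂(p̂_st) = Σ W_h² (1 − n_h/N_h) p̂_h(1−p̂_h)/(n_h−1):
  stratum 1: (1050/1600)²·(1 − 36/1050)·0.861·0.139/35 = 0.00142212
  stratum 2: (550/1600)²·(1 − 69/550)·0.333·0.667/68 = 0.000337543
V̂(p̂_st) = 0.00175967; SE = √V̂ = 0.0419484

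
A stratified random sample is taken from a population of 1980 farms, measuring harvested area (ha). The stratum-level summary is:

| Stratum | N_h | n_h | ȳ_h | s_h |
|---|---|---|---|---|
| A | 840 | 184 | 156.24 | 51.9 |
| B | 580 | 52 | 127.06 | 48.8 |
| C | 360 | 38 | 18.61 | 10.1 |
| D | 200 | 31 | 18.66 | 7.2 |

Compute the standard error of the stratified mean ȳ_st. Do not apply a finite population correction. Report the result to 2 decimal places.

V̂(ȳ_st) = Σ W_h² s_h²/n_h, with W_h = N_h/N and N = 1980:
  stratum A: (840/1980)²·51.9²/184 = 2.63478
  stratum B: (580/1980)²·48.8²/52 = 3.92972
  stratum C: (360/1980)²·10.1²/38 = 0.0887429
  stratum D: (200/1980)²·7.2²/31 = 0.0170621
V̂(ȳ_st) = 6.67031
SE(ȳ_st) = √6.67031 = 2.58269

SE(ȳ_st) ≈ 2.58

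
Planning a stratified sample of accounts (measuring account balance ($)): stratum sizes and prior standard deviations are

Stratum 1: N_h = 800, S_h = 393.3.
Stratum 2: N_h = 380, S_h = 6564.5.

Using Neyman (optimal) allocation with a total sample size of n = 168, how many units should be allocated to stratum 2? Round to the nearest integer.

149

Neyman allocation: n_h = n · N_h S_h / Σ N_i S_i, with n = 168.
  stratum 1: N_h·S_h = 800·393.3 = 314640.00
  stratum 2: N_h·S_h = 380·6564.5 = 2494510.00
Σ N_h S_h = 2809150.00
n for stratum 2 = 168·2494510.00/2809150.00 = 149.183 → 149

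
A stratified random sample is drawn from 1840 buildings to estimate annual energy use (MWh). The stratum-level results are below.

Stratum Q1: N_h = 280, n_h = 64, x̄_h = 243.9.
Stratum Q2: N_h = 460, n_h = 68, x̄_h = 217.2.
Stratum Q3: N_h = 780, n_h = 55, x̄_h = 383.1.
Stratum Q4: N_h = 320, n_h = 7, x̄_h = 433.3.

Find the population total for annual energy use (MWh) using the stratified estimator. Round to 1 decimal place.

τ̂_st ≈ 605678.0

τ̂_st = Σ N_h x̄_h = 280·243.9 + 460·217.2 + 780·383.1 + 320·433.3 = 605678.0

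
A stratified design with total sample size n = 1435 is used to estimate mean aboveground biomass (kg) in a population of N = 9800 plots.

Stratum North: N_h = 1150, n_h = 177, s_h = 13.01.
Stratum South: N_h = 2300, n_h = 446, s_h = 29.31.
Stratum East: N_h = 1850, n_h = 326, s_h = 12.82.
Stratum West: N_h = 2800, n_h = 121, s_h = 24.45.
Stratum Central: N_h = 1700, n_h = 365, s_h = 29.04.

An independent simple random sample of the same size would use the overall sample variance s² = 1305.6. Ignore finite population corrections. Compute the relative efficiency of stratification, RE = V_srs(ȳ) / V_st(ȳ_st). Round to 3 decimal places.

RE ≈ 1.491

V̂(ȳ_st) = Σ W_h² s_h²/n_h, with W_h = N_h/N and N = 9800:
  stratum North: (1150/9800)²·13.01²/177 = 0.0131682
  stratum South: (2300/9800)²·29.31²/446 = 0.106096
  stratum East: (1850/9800)²·12.82²/326 = 0.0179659
  stratum West: (2800/9800)²·24.45²/121 = 0.403307
  stratum Central: (1700/9800)²·29.04²/365 = 0.0695258
V_st = 0.610064
V_srs = s²/n = 1305.6/1435 = 0.909826
Relative efficiency = V_srs / V_st = 0.909826/0.610064 = 1.4914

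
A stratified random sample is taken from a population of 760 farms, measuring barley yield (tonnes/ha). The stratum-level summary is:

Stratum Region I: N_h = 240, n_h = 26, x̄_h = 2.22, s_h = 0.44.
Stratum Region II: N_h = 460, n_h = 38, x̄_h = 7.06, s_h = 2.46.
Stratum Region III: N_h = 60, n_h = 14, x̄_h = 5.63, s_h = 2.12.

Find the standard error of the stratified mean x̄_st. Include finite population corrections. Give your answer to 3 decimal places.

V̂(x̄_st) = Σ W_h² (1 − n_h/N_h) s_h²/n_h, with W_h = N_h/N and N = 760:
  stratum Region I: (240/760)²·(1 − 26/240)·0.44²/26 = 0.00066211
  stratum Region II: (460/760)²·(1 − 38/460)·2.46²/38 = 0.0535217
  stratum Region III: (60/760)²·(1 − 14/60)·2.12²/14 = 0.001534
V̂(x̄_st) = 0.0557178
SE(x̄_st) = √0.0557178 = 0.236046

SE(x̄_st) ≈ 0.236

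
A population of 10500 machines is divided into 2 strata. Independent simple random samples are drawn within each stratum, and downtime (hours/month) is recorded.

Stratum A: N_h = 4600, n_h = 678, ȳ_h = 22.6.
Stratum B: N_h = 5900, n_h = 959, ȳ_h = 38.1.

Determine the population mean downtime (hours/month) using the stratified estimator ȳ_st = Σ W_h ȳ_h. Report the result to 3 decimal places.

ȳ_st ≈ 31.310

N = Σ N_h = 10500. Stratum weights W_h = N_h/N.
ȳ_st = (4600·22.6 + 5900·38.1) / 10500 = 31.30952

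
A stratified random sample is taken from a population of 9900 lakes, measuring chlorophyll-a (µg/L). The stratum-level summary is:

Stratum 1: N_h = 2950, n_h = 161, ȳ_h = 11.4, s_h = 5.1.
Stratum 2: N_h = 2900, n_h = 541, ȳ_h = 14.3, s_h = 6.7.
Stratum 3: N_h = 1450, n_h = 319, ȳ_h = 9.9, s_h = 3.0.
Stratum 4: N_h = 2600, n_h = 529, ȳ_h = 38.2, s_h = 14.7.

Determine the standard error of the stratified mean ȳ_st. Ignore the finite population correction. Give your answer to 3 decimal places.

V̂(ȳ_st) = Σ W_h² s_h²/n_h, with W_h = N_h/N and N = 9900:
  stratum 1: (2950/9900)²·5.1²/161 = 0.0143446
  stratum 2: (2900/9900)²·6.7²/541 = 0.00711997
  stratum 3: (1450/9900)²·3.0²/319 = 0.000605226
  stratum 4: (2600/9900)²·14.7²/529 = 0.0281744
V̂(ȳ_st) = 0.0502442
SE(ȳ_st) = √0.0502442 = 0.224152

SE(ȳ_st) ≈ 0.224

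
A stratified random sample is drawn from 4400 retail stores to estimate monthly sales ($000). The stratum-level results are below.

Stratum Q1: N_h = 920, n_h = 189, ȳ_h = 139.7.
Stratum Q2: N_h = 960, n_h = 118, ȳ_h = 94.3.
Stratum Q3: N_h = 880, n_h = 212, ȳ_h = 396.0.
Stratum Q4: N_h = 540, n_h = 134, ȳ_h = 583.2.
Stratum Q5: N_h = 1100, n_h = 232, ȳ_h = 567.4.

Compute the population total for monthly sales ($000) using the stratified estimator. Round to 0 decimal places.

τ̂_st = Σ N_h ȳ_h = 920·139.7 + 960·94.3 + 880·396.0 + 540·583.2 + 1100·567.4 = 1506600

τ̂_st ≈ 1506600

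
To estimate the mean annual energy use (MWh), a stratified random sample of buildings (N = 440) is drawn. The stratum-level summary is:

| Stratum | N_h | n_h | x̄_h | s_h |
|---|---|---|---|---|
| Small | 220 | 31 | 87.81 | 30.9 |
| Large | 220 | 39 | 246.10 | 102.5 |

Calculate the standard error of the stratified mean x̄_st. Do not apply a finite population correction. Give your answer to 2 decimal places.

V̂(x̄_st) = Σ W_h² s_h²/n_h, with W_h = N_h/N and N = 440:
  stratum Small: (220/440)²·30.9²/31 = 7.70008
  stratum Large: (220/440)²·102.5²/39 = 67.3478
V̂(x̄_st) = 75.0478
SE(x̄_st) = √75.0478 = 8.66302

SE(x̄_st) ≈ 8.66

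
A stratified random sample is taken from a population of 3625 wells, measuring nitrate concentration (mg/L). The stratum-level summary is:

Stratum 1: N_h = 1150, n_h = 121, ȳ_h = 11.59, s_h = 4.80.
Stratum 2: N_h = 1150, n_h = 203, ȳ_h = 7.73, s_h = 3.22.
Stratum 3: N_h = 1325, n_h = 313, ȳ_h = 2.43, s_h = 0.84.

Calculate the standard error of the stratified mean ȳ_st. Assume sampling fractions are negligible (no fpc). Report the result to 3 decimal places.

SE(ȳ_st) ≈ 0.157

V̂(ȳ_st) = Σ W_h² s_h²/n_h, with W_h = N_h/N and N = 3625:
  stratum 1: (1150/3625)²·4.80²/121 = 0.0191636
  stratum 2: (1150/3625)²·3.22²/203 = 0.00514038
  stratum 3: (1325/3625)²·0.84²/313 = 0.000301183
V̂(ȳ_st) = 0.0246051
SE(ȳ_st) = √0.0246051 = 0.15686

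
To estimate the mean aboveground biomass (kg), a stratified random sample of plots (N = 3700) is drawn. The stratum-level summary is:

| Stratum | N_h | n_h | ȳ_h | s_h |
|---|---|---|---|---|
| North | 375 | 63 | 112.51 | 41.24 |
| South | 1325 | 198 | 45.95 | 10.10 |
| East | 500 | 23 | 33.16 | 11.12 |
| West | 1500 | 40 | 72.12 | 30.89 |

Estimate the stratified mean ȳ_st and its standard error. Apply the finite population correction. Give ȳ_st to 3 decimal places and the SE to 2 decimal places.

ȳ_st ≈ 61.577, SE ≈ 2.05

ȳ_st = Σ W_h ȳ_h = (375·112.51 + 1325·45.95 + 500·33.16 + 1500·72.12)/3700 = 61.57703
V̂(ȳ_st) = Σ W_h² (1 − n_h/N_h) s_h²/n_h, with W_h = N_h/N and N = 3700:
  stratum North: (375/3700)²·(1 − 63/375)·41.24²/63 = 0.230717
  stratum South: (1325/3700)²·(1 − 198/1325)·10.10²/198 = 0.0561971
  stratum East: (500/3700)²·(1 − 23/500)·11.12²/23 = 0.0936627
  stratum West: (1500/3700)²·(1 − 40/1500)·30.89²/40 = 3.81607
V̂(ȳ_st) = 4.19665
SE(ȳ_st) = √4.19665 = 2.04857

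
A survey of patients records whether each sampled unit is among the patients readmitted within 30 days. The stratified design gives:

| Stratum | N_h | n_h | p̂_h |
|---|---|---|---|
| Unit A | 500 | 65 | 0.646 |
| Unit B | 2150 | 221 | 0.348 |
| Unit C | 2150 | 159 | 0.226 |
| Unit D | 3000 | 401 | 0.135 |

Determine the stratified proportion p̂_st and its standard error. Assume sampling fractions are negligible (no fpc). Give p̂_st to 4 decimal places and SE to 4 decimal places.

p̂_st ≈ 0.2516, SE ≈ 0.0148

N = 7800; stratum weights W_h = N_h/N.
p̂_st = Σ W_h p̂_h = (500·0.646 + 2150·0.348 + 2150·0.226 + 3000·0.135)/7800 = 0.25155
V̂(p̂_st) = Σ W_h² p̂_h(1−p̂_h)/(n_h−1):
  stratum Unit A: (500/7800)²·0.646·0.354/64 = 1.46827e-05
  stratum Unit B: (2150/7800)²·0.348·0.652/220 = 7.83595e-05
  stratum Unit C: (2150/7800)²·0.226·0.774/158 = 8.41163e-05
  stratum Unit D: (3000/7800)²·0.135·0.865/400 = 4.3186e-05
V̂(p̂_st) = 0.000220345; SE = √V̂ = 0.014844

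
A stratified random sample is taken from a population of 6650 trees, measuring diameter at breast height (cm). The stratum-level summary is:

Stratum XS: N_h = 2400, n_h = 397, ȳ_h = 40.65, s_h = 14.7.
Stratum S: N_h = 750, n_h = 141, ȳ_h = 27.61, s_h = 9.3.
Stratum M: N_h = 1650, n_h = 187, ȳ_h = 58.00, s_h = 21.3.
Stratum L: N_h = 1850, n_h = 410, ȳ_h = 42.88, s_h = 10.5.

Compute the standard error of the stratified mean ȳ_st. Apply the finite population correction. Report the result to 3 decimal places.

V̂(ȳ_st) = Σ W_h² (1 − n_h/N_h) s_h²/n_h, with W_h = N_h/N and N = 6650:
  stratum XS: (2400/6650)²·(1 − 397/2400)·14.7²/397 = 0.0591688
  stratum S: (750/6650)²·(1 − 141/750)·9.3²/141 = 0.00633552
  stratum M: (1650/6650)²·(1 − 187/1650)·21.3²/187 = 0.132435
  stratum L: (1850/6650)²·(1 − 410/1850)·10.5²/410 = 0.0161989
V̂(ȳ_st) = 0.214138
SE(ȳ_st) = √0.214138 = 0.462751

SE(ȳ_st) ≈ 0.463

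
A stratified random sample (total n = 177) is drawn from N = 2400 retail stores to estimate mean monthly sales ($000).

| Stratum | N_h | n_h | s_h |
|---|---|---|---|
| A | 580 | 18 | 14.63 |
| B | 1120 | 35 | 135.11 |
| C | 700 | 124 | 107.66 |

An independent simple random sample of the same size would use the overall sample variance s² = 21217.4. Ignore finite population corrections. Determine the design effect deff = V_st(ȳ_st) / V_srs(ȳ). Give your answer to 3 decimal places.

V̂(ȳ_st) = Σ W_h² s_h²/n_h, with W_h = N_h/N and N = 2400:
  stratum A: (580/2400)²·14.63²/18 = 0.694464
  stratum B: (1120/2400)²·135.11²/35 = 113.585
  stratum C: (700/2400)²·107.66²/124 = 7.95171
V_st = 122.231
V_srs = s²/n = 21217.4/177 = 119.872
deff = V_st / V_srs = 122.231/119.872 = 1.0197

deff ≈ 1.020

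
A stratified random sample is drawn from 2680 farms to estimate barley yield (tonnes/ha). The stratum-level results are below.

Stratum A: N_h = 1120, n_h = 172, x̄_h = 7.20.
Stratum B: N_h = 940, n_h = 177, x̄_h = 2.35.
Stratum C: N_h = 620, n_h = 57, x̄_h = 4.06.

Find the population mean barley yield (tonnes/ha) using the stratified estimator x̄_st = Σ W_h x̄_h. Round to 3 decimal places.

N = Σ N_h = 2680. Stratum weights W_h = N_h/N.
x̄_st = (1120·7.20 + 940·2.35 + 620·4.06) / 2680 = 4.77246

x̄_st ≈ 4.772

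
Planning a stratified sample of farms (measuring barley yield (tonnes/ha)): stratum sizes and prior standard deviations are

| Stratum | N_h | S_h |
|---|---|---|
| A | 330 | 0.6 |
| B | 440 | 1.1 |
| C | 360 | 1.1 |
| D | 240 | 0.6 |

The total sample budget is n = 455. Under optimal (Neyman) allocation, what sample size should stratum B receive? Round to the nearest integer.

Neyman allocation: n_h = n · N_h S_h / Σ N_i S_i, with n = 455.
  stratum A: N_h·S_h = 330·0.6 = 198.00
  stratum B: N_h·S_h = 440·1.1 = 484.00
  stratum C: N_h·S_h = 360·1.1 = 396.00
  stratum D: N_h·S_h = 240·0.6 = 144.00
Σ N_h S_h = 1222.00
n for stratum B = 455·484.00/1222.00 = 180.213 → 180

180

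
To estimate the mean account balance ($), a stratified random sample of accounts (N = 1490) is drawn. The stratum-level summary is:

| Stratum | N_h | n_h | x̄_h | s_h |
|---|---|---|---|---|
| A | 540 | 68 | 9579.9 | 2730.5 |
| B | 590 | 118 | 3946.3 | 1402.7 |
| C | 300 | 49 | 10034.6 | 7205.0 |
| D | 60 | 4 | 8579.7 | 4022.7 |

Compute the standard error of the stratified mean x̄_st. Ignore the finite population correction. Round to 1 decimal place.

SE(x̄_st) ≈ 257.9

V̂(x̄_st) = Σ W_h² s_h²/n_h, with W_h = N_h/N and N = 1490:
  stratum A: (540/1490)²·2730.5²/68 = 14400.9
  stratum B: (590/1490)²·1402.7²/118 = 2614.44
  stratum C: (300/1490)²·7205.0²/49 = 42947.9
  stratum D: (60/1490)²·4022.7²/4 = 6560.02
V̂(x̄_st) = 66523.3
SE(x̄_st) = √66523.3 = 257.921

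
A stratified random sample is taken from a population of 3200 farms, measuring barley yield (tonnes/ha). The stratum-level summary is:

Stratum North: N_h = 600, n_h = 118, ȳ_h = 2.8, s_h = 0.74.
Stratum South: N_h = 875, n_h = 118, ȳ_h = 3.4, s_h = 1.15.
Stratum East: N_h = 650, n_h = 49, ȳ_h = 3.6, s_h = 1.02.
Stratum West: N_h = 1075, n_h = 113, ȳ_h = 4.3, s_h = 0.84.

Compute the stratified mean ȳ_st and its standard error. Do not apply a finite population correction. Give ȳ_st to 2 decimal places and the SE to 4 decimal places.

ȳ_st ≈ 3.63, SE ≈ 0.0508

ȳ_st = Σ W_h ȳ_h = (600·2.8 + 875·3.4 + 650·3.6 + 1075·4.3)/3200 = 3.63047
V̂(ȳ_st) = Σ W_h² s_h²/n_h, with W_h = N_h/N and N = 3200:
  stratum North: (600/3200)²·0.74²/118 = 0.000163149
  stratum South: (875/3200)²·1.15²/118 = 0.000837973
  stratum East: (650/3200)²·1.02²/49 = 0.000876054
  stratum West: (1075/3200)²·0.84²/113 = 0.000704688
V̂(ȳ_st) = 0.00258186
SE(ȳ_st) = √0.00258186 = 0.050812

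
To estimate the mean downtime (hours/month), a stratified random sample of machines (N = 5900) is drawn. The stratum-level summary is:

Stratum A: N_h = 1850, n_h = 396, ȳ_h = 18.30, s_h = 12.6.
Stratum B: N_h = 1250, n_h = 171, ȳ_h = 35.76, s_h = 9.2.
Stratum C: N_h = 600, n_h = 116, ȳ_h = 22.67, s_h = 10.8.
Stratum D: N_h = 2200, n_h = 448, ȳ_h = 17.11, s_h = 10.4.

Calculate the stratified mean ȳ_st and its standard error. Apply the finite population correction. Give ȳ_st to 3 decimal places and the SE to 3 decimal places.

ȳ_st ≈ 22.000, SE ≈ 0.292

ȳ_st = Σ W_h ȳ_h = (1850·18.30 + 1250·35.76 + 600·22.67 + 2200·17.11)/5900 = 21.99983
V̂(ȳ_st) = Σ W_h² (1 − n_h/N_h) s_h²/n_h, with W_h = N_h/N and N = 5900:
  stratum A: (1850/5900)²·(1 − 396/1850)·12.6²/396 = 0.0309798
  stratum B: (1250/5900)²·(1 − 171/1250)·9.2²/171 = 0.0191782
  stratum C: (600/5900)²·(1 − 116/600)·10.8²/116 = 0.00838846
  stratum D: (2200/5900)²·(1 − 448/2200)·10.4²/448 = 0.0267326
V̂(ȳ_st) = 0.085279
SE(ȳ_st) = √0.085279 = 0.292026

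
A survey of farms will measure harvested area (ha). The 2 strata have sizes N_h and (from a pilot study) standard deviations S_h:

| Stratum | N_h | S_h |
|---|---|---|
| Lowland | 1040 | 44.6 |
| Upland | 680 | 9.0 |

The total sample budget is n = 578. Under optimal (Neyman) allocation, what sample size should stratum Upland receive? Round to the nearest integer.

67

Neyman allocation: n_h = n · N_h S_h / Σ N_i S_i, with n = 578.
  stratum Lowland: N_h·S_h = 1040·44.6 = 46384.00
  stratum Upland: N_h·S_h = 680·9.0 = 6120.00
Σ N_h S_h = 52504.00
n for stratum Upland = 578·6120.00/52504.00 = 67.373 → 67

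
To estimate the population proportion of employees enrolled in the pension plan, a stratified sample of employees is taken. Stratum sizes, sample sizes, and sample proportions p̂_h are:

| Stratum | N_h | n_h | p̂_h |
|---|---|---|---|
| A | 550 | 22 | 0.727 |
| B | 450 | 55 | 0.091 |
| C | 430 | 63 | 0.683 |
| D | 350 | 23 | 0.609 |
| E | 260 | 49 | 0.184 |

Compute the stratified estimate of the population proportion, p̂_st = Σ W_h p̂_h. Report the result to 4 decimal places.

N = 2040; stratum weights W_h = N_h/N.
p̂_st = Σ W_h p̂_h = (550·0.727 + 450·0.091 + 430·0.683 + 350·0.609 + 260·0.184)/2040 = 0.48798

p̂_st ≈ 0.4880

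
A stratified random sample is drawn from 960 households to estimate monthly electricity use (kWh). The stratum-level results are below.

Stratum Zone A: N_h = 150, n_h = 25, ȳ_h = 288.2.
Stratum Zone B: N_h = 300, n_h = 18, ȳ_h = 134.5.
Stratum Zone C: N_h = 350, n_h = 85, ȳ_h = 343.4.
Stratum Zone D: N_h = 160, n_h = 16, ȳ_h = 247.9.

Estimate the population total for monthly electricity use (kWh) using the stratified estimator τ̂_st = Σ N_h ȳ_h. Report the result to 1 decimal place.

τ̂_st = Σ N_h ȳ_h = 150·288.2 + 300·134.5 + 350·343.4 + 160·247.9 = 243434.0

τ̂_st ≈ 243434.0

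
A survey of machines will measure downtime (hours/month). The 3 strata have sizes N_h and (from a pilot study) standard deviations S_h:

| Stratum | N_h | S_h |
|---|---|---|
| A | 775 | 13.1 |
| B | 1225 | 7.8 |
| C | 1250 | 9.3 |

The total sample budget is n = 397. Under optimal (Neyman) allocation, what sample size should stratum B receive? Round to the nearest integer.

Neyman allocation: n_h = n · N_h S_h / Σ N_i S_i, with n = 397.
  stratum A: N_h·S_h = 775·13.1 = 10152.50
  stratum B: N_h·S_h = 1225·7.8 = 9555.00
  stratum C: N_h·S_h = 1250·9.3 = 11625.00
Σ N_h S_h = 31332.50
n for stratum B = 397·9555.00/31332.50 = 121.067 → 121

121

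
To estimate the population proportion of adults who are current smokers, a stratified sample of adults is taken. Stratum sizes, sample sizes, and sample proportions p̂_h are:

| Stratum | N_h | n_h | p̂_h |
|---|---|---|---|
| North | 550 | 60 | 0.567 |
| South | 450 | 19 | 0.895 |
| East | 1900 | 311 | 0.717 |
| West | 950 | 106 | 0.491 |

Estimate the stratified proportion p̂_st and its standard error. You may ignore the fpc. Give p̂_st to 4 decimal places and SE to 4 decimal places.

N = 3850; stratum weights W_h = N_h/N.
p̂_st = Σ W_h p̂_h = (550·0.567 + 450·0.895 + 1900·0.717 + 950·0.491)/3850 = 0.66061
V̂(p̂_st) = Σ W_h² p̂_h(1−p̂_h)/(n_h−1):
  stratum North: (550/3850)²·0.567·0.433/59 = 8.49225e-05
  stratum South: (450/3850)²·0.895·0.105/18 = 7.13253e-05
  stratum East: (1900/3850)²·0.717·0.283/310 = 0.000159415
  stratum West: (950/3850)²·0.491·0.509/105 = 0.000144922
V̂(p̂_st) = 0.000460585; SE = √V̂ = 0.0214613

p̂_st ≈ 0.6606, SE ≈ 0.0215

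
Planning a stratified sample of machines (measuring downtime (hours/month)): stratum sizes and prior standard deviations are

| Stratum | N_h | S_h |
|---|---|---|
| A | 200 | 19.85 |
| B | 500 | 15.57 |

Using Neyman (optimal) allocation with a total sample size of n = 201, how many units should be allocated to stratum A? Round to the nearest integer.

Neyman allocation: n_h = n · N_h S_h / Σ N_i S_i, with n = 201.
  stratum A: N_h·S_h = 200·19.85 = 3970.00
  stratum B: N_h·S_h = 500·15.57 = 7785.00
Σ N_h S_h = 11755.00
n for stratum A = 201·3970.00/11755.00 = 67.883 → 68

68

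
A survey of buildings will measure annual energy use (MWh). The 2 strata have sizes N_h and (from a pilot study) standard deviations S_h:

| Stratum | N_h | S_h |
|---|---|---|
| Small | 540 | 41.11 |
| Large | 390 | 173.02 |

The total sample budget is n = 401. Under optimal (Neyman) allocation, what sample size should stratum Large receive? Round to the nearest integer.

302

Neyman allocation: n_h = n · N_h S_h / Σ N_i S_i, with n = 401.
  stratum Small: N_h·S_h = 540·41.11 = 22199.40
  stratum Large: N_h·S_h = 390·173.02 = 67477.80
Σ N_h S_h = 89677.20
n for stratum Large = 401·67477.80/89677.20 = 301.733 → 302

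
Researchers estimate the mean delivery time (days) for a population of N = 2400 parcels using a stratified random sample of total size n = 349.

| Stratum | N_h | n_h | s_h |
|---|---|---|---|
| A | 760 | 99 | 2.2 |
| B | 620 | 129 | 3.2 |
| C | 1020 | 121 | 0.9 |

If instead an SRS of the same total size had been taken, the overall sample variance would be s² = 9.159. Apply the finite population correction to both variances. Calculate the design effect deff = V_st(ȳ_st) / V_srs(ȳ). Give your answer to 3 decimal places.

deff ≈ 0.425

V̂(ȳ_st) = Σ W_h² (1 − n_h/N_h) s_h²/n_h, with W_h = N_h/N and N = 2400:
  stratum A: (760/2400)²·(1 − 99/760)·2.2²/99 = 0.00426386
  stratum B: (620/2400)²·(1 − 129/620)·3.2²/129 = 0.00419528
  stratum C: (1020/2400)²·(1 − 121/1020)·0.9²/121 = 0.00106571
V_st = 0.00952484
V_srs = (1 − 349/2400)·9.159/349 = 0.0224273
deff = V_st / V_srs = 0.00952484/0.0224273 = 0.4247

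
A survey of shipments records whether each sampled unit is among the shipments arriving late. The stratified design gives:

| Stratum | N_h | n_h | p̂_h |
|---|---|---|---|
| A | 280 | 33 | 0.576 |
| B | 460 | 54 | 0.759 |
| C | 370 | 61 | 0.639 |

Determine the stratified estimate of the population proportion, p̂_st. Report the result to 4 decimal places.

p̂_st ≈ 0.6728

N = 1110; stratum weights W_h = N_h/N.
p̂_st = Σ W_h p̂_h = (280·0.576 + 460·0.759 + 370·0.639)/1110 = 0.67284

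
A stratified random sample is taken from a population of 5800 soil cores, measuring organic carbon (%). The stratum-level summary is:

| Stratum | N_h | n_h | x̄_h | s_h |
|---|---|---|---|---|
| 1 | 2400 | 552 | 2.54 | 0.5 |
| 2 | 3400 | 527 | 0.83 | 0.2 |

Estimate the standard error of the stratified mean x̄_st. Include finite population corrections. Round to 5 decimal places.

V̂(x̄_st) = Σ W_h² (1 − n_h/N_h) s_h²/n_h, with W_h = N_h/N and N = 5800:
  stratum 1: (2400/5800)²·(1 − 552/2400)·0.5²/552 = 5.97115e-05
  stratum 2: (3400/5800)²·(1 − 527/3400)·0.2²/527 = 2.20398e-05
V̂(x̄_st) = 8.17513e-05
SE(x̄_st) = √8.17513e-05 = 0.00904164

SE(x̄_st) ≈ 0.00904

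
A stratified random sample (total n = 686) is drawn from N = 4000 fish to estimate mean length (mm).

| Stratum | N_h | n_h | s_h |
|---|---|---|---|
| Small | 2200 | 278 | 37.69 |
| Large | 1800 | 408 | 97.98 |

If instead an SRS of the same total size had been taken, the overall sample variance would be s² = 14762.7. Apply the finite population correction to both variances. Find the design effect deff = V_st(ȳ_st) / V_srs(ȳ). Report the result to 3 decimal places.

V̂(ȳ_st) = Σ W_h² (1 − n_h/N_h) s_h²/n_h, with W_h = N_h/N and N = 4000:
  stratum Small: (2200/4000)²·(1 − 278/2200)·37.69²/278 = 1.3504
  stratum Large: (1800/4000)²·(1 − 408/1800)·97.98²/408 = 3.68474
V_st = 5.03514
V_srs = (1 − 686/4000)·14762.7/686 = 17.8293
deff = V_st / V_srs = 5.03514/17.8293 = 0.2824

deff ≈ 0.282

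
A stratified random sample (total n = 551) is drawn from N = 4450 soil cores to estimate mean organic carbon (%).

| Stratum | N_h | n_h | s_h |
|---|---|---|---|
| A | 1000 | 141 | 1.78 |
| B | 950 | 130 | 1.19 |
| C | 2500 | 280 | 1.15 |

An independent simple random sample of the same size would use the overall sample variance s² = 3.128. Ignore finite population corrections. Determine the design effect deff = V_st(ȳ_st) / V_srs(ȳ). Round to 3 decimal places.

V̂(ȳ_st) = Σ W_h² s_h²/n_h, with W_h = N_h/N and N = 4450:
  stratum A: (1000/4450)²·1.78²/141 = 0.00113475
  stratum B: (950/4450)²·1.19²/130 = 0.000496453
  stratum C: (2500/4450)²·1.15²/280 = 0.00149073
V_st = 0.00312193
V_srs = s²/n = 3.128/551 = 0.00567695
deff = V_st / V_srs = 0.00312193/0.00567695 = 0.5499

deff ≈ 0.550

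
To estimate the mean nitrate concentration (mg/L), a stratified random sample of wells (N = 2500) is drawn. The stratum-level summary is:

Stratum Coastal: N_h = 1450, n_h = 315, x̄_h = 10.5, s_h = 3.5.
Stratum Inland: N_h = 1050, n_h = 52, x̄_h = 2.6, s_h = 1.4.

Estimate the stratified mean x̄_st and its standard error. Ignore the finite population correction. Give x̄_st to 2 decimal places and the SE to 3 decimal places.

x̄_st ≈ 7.18, SE ≈ 0.140

x̄_st = Σ W_h x̄_h = (1450·10.5 + 1050·2.6)/2500 = 7.18200
V̂(x̄_st) = Σ W_h² s_h²/n_h, with W_h = N_h/N and N = 2500:
  stratum Coastal: (1450/2500)²·3.5²/315 = 0.0130822
  stratum Inland: (1050/2500)²·1.4²/52 = 0.00664892
V̂(x̄_st) = 0.0197311
SE(x̄_st) = √0.0197311 = 0.140468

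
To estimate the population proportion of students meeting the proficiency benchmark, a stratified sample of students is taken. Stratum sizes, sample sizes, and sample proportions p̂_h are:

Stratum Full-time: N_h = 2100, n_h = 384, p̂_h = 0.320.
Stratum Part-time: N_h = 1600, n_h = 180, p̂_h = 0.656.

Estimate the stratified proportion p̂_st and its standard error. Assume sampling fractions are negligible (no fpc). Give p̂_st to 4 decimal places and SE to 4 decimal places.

N = 3700; stratum weights W_h = N_h/N.
p̂_st = Σ W_h p̂_h = (2100·0.320 + 1600·0.656)/3700 = 0.46530
V̂(p̂_st) = Σ W_h² p̂_h(1−p̂_h)/(n_h−1):
  stratum Full-time: (2100/3700)²·0.320·0.680/383 = 0.000183019
  stratum Part-time: (1600/3700)²·0.656·0.344/179 = 0.000235747
V̂(p̂_st) = 0.000418765; SE = √V̂ = 0.0204638

p̂_st ≈ 0.4653, SE ≈ 0.0205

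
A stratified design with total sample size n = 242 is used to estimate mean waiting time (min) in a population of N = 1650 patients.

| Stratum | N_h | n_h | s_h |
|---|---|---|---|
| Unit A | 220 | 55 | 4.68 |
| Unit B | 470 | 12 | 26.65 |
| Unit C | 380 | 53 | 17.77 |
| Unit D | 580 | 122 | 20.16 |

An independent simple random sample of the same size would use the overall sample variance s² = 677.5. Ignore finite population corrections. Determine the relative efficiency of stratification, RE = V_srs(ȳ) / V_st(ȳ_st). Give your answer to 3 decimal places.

V̂(ȳ_st) = Σ W_h² s_h²/n_h, with W_h = N_h/N and N = 1650:
  stratum Unit A: (220/1650)²·4.68²/55 = 0.00707956
  stratum Unit B: (470/1650)²·26.65²/12 = 4.80221
  stratum Unit C: (380/1650)²·17.77²/53 = 0.316008
  stratum Unit D: (580/1650)²·20.16²/122 = 0.411632
V_st = 5.53693
V_srs = s²/n = 677.5/242 = 2.79959
Relative efficiency = V_srs / V_st = 2.79959/5.53693 = 0.5056

RE ≈ 0.506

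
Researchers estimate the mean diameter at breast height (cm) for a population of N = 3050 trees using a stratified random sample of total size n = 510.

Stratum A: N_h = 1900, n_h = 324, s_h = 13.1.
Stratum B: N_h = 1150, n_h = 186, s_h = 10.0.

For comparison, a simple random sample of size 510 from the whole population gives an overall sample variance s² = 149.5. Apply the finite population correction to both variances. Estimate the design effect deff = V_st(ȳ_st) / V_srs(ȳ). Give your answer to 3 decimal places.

V̂(ȳ_st) = Σ W_h² (1 − n_h/N_h) s_h²/n_h, with W_h = N_h/N and N = 3050:
  stratum A: (1900/3050)²·(1 − 324/1900)·13.1²/324 = 0.170493
  stratum B: (1150/3050)²·(1 − 186/1150)·10.0²/186 = 0.0640711
V_st = 0.234565
V_srs = (1 − 510/3050)·149.5/510 = 0.244121
deff = V_st / V_srs = 0.234565/0.244121 = 0.9609

deff ≈ 0.961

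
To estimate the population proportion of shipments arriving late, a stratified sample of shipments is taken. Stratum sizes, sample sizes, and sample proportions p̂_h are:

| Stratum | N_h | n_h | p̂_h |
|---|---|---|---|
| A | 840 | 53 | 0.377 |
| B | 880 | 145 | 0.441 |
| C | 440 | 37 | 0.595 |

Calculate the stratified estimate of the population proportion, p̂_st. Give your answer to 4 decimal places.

N = 2160; stratum weights W_h = N_h/N.
p̂_st = Σ W_h p̂_h = (840·0.377 + 880·0.441 + 440·0.595)/2160 = 0.44748

p̂_st ≈ 0.4475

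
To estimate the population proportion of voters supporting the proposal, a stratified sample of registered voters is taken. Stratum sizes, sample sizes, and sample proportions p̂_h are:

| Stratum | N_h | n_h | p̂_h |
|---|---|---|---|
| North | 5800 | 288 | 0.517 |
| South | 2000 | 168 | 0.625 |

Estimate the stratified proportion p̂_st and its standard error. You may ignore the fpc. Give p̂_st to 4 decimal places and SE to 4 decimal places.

N = 7800; stratum weights W_h = N_h/N.
p̂_st = Σ W_h p̂_h = (5800·0.517 + 2000·0.625)/7800 = 0.54469
V̂(p̂_st) = Σ W_h² p̂_h(1−p̂_h)/(n_h−1):
  stratum North: (5800/7800)²·0.517·0.483/287 = 0.000481086
  stratum South: (2000/7800)²·0.625·0.375/167 = 9.22711e-05
V̂(p̂_st) = 0.000573357; SE = √V̂ = 0.0239449

p̂_st ≈ 0.5447, SE ≈ 0.0239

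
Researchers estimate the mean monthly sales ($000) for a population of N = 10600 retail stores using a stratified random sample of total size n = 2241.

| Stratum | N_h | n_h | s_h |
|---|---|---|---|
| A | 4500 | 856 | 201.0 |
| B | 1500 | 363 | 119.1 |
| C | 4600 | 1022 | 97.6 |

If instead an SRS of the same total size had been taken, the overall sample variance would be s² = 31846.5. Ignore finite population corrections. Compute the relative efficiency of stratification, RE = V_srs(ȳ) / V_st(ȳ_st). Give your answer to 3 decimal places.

V̂(ȳ_st) = Σ W_h² s_h²/n_h, with W_h = N_h/N and N = 10600:
  stratum A: (4500/10600)²·201.0²/856 = 8.50612
  stratum B: (1500/10600)²·119.1²/363 = 0.782506
  stratum C: (4600/10600)²·97.6²/1022 = 1.75531
V_st = 11.0439
V_srs = s²/n = 31846.5/2241 = 14.2108
Relative efficiency = V_srs / V_st = 14.2108/11.0439 = 1.2868

RE ≈ 1.287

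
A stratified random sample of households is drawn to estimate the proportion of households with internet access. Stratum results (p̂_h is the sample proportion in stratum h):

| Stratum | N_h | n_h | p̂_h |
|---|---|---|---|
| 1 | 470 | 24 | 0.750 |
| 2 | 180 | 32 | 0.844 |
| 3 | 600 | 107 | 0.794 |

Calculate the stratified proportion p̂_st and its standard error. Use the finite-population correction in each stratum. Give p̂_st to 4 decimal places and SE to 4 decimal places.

N = 1250; stratum weights W_h = N_h/N.
p̂_st = Σ W_h p̂_h = (470·0.750 + 180·0.844 + 600·0.794)/1250 = 0.78466
V̂(p̂_st) = Σ W_h² (1 − n_h/N_h) p̂_h(1−p̂_h)/(n_h−1):
  stratum 1: (470/1250)²·(1 − 24/470)·0.750·0.250/23 = 0.00109367
  stratum 2: (180/1250)²·(1 − 32/180)·0.844·0.156/31 = 7.24135e-05
  stratum 3: (600/1250)²·(1 − 107/600)·0.794·0.206/106 = 0.000292119
V̂(p̂_st) = 0.0014582; SE = √V̂ = 0.0381864

p̂_st ≈ 0.7847, SE ≈ 0.0382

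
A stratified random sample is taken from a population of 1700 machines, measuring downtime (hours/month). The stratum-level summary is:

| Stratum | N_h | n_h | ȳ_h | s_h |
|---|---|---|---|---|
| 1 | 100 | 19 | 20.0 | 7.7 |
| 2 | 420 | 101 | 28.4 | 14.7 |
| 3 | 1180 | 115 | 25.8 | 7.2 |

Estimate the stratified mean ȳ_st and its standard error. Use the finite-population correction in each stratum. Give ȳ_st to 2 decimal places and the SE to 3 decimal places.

ȳ_st ≈ 26.10, SE ≈ 0.551

ȳ_st = Σ W_h ȳ_h = (100·20.0 + 420·28.4 + 1180·25.8)/1700 = 26.10118
V̂(ȳ_st) = Σ W_h² (1 − n_h/N_h) s_h²/n_h, with W_h = N_h/N and N = 1700:
  stratum 1: (100/1700)²·(1 − 19/100)·7.7²/19 = 0.00874611
  stratum 2: (420/1700)²·(1 − 101/420)·14.7²/101 = 0.0991872
  stratum 3: (1180/1700)²·(1 − 115/1180)·7.2²/115 = 0.19602
V̂(ȳ_st) = 0.303954
SE(ȳ_st) = √0.303954 = 0.55132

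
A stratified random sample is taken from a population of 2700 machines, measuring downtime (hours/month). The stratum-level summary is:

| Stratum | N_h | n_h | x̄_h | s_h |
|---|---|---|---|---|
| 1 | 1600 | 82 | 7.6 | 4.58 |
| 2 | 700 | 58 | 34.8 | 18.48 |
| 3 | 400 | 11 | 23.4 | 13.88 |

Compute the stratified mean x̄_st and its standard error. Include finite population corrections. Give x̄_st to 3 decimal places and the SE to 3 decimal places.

x̄_st = Σ W_h x̄_h = (1600·7.6 + 700·34.8 + 400·23.4)/2700 = 16.99259
V̂(x̄_st) = Σ W_h² (1 − n_h/N_h) s_h²/n_h, with W_h = N_h/N and N = 2700:
  stratum 1: (1600/2700)²·(1 − 82/1600)·4.58²/82 = 0.0852278
  stratum 2: (700/2700)²·(1 − 58/700)·18.48²/58 = 0.362979
  stratum 3: (400/2700)²·(1 − 11/400)·13.88²/11 = 0.373825
V̂(x̄_st) = 0.822032
SE(x̄_st) = √0.822032 = 0.90666

x̄_st ≈ 16.993, SE ≈ 0.907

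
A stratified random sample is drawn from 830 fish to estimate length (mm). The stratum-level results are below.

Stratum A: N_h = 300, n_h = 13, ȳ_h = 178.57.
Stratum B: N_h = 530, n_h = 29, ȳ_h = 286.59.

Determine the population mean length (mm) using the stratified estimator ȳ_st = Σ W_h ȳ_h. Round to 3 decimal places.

ȳ_st ≈ 247.547

N = Σ N_h = 830. Stratum weights W_h = N_h/N.
ȳ_st = (300·178.57 + 530·286.59) / 830 = 247.54663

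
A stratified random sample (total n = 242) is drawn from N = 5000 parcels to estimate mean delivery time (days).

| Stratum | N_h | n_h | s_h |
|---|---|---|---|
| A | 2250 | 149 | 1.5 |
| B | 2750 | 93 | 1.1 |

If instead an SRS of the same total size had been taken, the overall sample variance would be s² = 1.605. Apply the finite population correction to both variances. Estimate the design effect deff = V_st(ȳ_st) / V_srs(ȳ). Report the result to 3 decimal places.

deff ≈ 1.055

V̂(ȳ_st) = Σ W_h² (1 − n_h/N_h) s_h²/n_h, with W_h = N_h/N and N = 5000:
  stratum A: (2250/5000)²·(1 − 149/2250)·1.5²/149 = 0.00285539
  stratum B: (2750/5000)²·(1 − 93/2750)·1.1²/93 = 0.00380265
V_st = 0.00665804
V_srs = (1 − 242/5000)·1.605/242 = 0.00631123
deff = V_st / V_srs = 0.00665804/0.00631123 = 1.0550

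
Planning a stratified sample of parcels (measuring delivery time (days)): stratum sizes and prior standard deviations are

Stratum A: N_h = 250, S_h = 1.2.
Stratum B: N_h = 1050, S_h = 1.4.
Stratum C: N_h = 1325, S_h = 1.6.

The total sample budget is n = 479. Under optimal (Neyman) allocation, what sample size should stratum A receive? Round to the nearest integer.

Neyman allocation: n_h = n · N_h S_h / Σ N_i S_i, with n = 479.
  stratum A: N_h·S_h = 250·1.2 = 300.00
  stratum B: N_h·S_h = 1050·1.4 = 1470.00
  stratum C: N_h·S_h = 1325·1.6 = 2120.00
Σ N_h S_h = 3890.00
n for stratum A = 479·300.00/3890.00 = 36.941 → 37

37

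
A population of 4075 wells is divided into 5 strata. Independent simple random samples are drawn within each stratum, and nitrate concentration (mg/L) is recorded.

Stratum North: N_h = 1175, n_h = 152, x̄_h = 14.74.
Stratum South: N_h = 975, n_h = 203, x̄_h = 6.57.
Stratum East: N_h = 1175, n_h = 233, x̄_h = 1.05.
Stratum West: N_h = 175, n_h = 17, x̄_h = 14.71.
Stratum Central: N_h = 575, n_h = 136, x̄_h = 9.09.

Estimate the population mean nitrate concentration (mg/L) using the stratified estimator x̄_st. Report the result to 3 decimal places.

N = Σ N_h = 4075. Stratum weights W_h = N_h/N.
x̄_st = (1175·14.74 + 975·6.57 + 1175·1.05 + 175·14.71 + 575·9.09) / 4075 = 8.03926

x̄_st ≈ 8.039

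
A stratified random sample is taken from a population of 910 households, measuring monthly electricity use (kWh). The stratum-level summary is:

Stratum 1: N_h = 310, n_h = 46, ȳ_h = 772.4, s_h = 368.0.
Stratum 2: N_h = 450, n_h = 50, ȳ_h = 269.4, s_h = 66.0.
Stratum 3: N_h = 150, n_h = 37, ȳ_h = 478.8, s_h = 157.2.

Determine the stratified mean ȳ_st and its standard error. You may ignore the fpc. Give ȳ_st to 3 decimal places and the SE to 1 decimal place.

ȳ_st ≈ 475.268, SE ≈ 19.5

ȳ_st = Σ W_h ȳ_h = (310·772.4 + 450·269.4 + 150·478.8)/910 = 475.26813
V̂(ȳ_st) = Σ W_h² s_h²/n_h, with W_h = N_h/N and N = 910:
  stratum 1: (310/910)²·368.0²/46 = 341.648
  stratum 2: (450/910)²·66.0²/50 = 21.3039
  stratum 3: (150/910)²·157.2²/37 = 18.1469
V̂(ȳ_st) = 381.099
SE(ȳ_st) = √381.099 = 19.5217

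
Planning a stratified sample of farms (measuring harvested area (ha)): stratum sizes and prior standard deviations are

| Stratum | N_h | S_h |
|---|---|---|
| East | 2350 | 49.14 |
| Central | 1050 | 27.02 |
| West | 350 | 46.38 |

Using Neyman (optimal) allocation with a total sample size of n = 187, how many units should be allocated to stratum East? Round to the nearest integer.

Neyman allocation: n_h = n · N_h S_h / Σ N_i S_i, with n = 187.
  stratum East: N_h·S_h = 2350·49.14 = 115479.00
  stratum Central: N_h·S_h = 1050·27.02 = 28371.00
  stratum West: N_h·S_h = 350·46.38 = 16233.00
Σ N_h S_h = 160083.00
n for stratum East = 187·115479.00/160083.00 = 134.896 → 135

135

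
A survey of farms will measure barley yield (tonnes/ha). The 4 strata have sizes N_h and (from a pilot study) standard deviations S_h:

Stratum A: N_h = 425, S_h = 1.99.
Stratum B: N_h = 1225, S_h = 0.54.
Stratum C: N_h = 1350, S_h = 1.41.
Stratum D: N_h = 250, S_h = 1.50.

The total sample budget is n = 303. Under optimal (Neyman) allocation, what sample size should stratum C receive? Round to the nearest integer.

152

Neyman allocation: n_h = n · N_h S_h / Σ N_i S_i, with n = 303.
  stratum A: N_h·S_h = 425·1.99 = 845.75
  stratum B: N_h·S_h = 1225·0.54 = 661.50
  stratum C: N_h·S_h = 1350·1.41 = 1903.50
  stratum D: N_h·S_h = 250·1.50 = 375.00
Σ N_h S_h = 3785.75
n for stratum C = 303·1903.50/3785.75 = 152.350 → 152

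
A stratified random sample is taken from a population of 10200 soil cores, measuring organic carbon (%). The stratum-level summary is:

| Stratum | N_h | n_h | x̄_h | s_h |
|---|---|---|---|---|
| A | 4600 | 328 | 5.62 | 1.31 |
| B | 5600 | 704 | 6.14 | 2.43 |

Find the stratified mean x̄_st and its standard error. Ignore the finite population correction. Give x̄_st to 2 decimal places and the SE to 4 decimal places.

x̄_st = Σ W_h x̄_h = (4600·5.62 + 5600·6.14)/10200 = 5.90549
V̂(x̄_st) = Σ W_h² s_h²/n_h, with W_h = N_h/N and N = 10200:
  stratum A: (4600/10200)²·1.31²/328 = 0.0010641
  stratum B: (5600/10200)²·2.43²/704 = 0.00252822
V̂(x̄_st) = 0.00359233
SE(x̄_st) = √0.00359233 = 0.059936

x̄_st ≈ 5.91, SE ≈ 0.0599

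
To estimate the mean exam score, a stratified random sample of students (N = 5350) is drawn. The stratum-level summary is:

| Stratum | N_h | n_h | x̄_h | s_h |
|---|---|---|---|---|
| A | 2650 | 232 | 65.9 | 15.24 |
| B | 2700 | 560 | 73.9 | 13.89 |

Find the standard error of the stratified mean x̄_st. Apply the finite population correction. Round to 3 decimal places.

V̂(x̄_st) = Σ W_h² (1 − n_h/N_h) s_h²/n_h, with W_h = N_h/N and N = 5350:
  stratum A: (2650/5350)²·(1 − 232/2650)·15.24²/232 = 0.224118
  stratum B: (2700/5350)²·(1 − 560/2700)·13.89²/560 = 0.0695483
V̂(x̄_st) = 0.293666
SE(x̄_st) = √0.293666 = 0.54191

SE(x̄_st) ≈ 0.542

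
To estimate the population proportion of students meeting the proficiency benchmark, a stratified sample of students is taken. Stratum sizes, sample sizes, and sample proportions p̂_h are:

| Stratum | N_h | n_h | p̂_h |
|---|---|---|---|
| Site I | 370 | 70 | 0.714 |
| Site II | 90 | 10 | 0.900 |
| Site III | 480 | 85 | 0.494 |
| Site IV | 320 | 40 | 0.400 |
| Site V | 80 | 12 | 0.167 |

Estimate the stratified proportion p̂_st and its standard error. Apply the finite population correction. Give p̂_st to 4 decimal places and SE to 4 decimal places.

p̂_st ≈ 0.5400, SE ≈ 0.0297

N = 1340; stratum weights W_h = N_h/N.
p̂_st = Σ W_h p̂_h = (370·0.714 + 90·0.900 + 480·0.494 + 320·0.400 + 80·0.167)/1340 = 0.54004
V̂(p̂_st) = Σ W_h² (1 − n_h/N_h) p̂_h(1−p̂_h)/(n_h−1):
  stratum Site I: (370/1340)²·(1 − 70/370)·0.714·0.286/69 = 0.000182948
  stratum Site II: (90/1340)²·(1 − 10/90)·0.900·0.100/9 = 4.0098e-05
  stratum Site III: (480/1340)²·(1 − 85/480)·0.494·0.506/84 = 0.000314215
  stratum Site IV: (320/1340)²·(1 − 40/320)·0.400·0.600/39 = 0.000307075
  stratum Site V: (80/1340)²·(1 − 12/80)·0.167·0.833/11 = 3.83141e-05
V̂(p̂_st) = 0.000882651; SE = √V̂ = 0.0297094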